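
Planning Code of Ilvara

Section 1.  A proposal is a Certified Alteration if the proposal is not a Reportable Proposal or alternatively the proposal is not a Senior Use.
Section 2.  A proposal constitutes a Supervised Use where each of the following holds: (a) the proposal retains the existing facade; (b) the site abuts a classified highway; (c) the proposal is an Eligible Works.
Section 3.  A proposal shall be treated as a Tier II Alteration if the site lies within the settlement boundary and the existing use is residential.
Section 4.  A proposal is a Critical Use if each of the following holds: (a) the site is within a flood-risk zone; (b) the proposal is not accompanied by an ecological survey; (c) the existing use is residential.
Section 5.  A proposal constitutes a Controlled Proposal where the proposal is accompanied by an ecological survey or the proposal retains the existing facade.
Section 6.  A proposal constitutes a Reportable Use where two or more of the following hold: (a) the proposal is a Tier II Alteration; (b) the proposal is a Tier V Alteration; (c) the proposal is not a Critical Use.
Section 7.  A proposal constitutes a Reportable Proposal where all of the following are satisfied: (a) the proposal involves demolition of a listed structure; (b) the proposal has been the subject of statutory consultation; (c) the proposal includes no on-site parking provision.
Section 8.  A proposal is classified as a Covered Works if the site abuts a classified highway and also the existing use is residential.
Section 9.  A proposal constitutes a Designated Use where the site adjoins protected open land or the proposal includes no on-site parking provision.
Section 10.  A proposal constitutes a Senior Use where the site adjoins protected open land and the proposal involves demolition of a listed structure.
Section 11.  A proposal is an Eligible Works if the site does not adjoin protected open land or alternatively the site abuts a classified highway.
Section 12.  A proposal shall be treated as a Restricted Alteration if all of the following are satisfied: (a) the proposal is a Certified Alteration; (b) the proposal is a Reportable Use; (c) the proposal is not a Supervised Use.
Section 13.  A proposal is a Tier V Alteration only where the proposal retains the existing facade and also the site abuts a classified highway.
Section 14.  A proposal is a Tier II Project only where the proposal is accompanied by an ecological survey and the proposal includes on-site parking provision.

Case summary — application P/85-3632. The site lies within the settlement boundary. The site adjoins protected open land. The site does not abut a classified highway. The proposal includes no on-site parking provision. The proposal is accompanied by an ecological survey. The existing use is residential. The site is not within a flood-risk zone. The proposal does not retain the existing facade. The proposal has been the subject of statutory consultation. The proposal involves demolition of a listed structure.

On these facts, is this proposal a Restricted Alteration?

Under section 7: the proposal involves demolition of a listed structure? yes; and the proposal has been the subject of statutory consultation? yes; and the proposal includes no on-site parking provision? yes. So the proposal is a Reportable Proposal.
Under section 10: the site adjoins protected open land? yes; and the proposal involves demolition of a listed structure? yes. So the proposal is a Senior Use.
Under section 1: not a Reportable Proposal (section 7)? no; or not a Senior Use (section 10)? no. So the proposal is not a Certified Alteration.
Under section 3: the site lies within the settlement boundary? yes; and the existing use is residential? yes. So the proposal is a Tier II Alteration.
Under section 13: the proposal retains the existing facade? no; and the site abuts a classified highway? no. So the proposal is not a Tier V Alteration.
Under section 4: the site is within a flood-risk zone? no; and the proposal is not accompanied by an ecological survey? no; and the existing use is residential? yes. So the proposal is not a Critical Use.
Under section 6: Tier II Alteration (section 3)? yes; Tier V Alteration (section 13)? no; not a Critical Use (section 4)? yes — 2 of 3 hold (need ≥2) → satisfied.
Under section 11: the site does not adjoin protected open land? no; or the site abuts a classified highway? no. So the proposal is not an Eligible Works.
Under section 2: the proposal retains the existing facade? no; and the site abuts a classified highway? no; and Eligible Works (section 11)? no. So the proposal is not a Supervised Use.
Under section 12: Certified Alteration (section 1)? no; and Reportable Use (section 6)? yes; and not a Supervised Use (section 2)? yes. So the proposal is not a Restricted Alteration.

No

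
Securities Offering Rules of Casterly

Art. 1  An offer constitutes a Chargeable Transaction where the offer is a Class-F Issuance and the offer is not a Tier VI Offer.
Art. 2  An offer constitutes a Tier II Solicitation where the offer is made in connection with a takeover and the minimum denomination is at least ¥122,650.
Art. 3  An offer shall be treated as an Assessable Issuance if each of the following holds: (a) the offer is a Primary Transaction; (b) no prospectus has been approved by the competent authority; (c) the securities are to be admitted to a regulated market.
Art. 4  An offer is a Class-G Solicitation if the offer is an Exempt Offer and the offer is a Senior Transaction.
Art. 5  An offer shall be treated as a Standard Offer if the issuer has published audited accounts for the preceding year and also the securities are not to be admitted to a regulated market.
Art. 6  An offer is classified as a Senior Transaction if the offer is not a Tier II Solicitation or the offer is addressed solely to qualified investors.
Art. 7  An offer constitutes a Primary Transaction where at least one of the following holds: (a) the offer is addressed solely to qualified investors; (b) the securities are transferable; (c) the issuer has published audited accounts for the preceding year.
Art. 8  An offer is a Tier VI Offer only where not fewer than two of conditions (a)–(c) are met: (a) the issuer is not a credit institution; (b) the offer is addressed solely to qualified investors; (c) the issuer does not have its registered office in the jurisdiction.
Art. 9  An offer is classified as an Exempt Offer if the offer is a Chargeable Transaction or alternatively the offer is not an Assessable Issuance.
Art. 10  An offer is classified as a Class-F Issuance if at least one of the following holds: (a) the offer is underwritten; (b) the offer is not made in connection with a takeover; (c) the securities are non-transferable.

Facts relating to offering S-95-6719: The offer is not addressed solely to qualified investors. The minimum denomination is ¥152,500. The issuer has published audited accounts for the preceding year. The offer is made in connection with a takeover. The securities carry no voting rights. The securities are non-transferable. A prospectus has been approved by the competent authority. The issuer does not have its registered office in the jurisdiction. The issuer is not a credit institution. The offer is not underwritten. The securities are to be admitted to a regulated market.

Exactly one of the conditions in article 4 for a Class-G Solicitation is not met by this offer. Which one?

Senior Transaction

Under article 10: the offer is underwritten? no; or the offer is not made in connection with a takeover? no; or the securities are non-transferable? yes. So the offer is a Class-F Issuance.
Under article 8: the issuer is not a credit institution? yes; the offer is addressed solely to qualified investors? no; the issuer does not have its registered office in the jurisdiction? yes — 2 of 3 hold (need ≥2) → satisfied.
Under article 1: Class-F Issuance (article 10)? yes; and not a Tier VI Offer (article 8)? no. So the offer is not a Chargeable Transaction.
Under article 7: the offer is addressed solely to qualified investors? no; or the securities are transferable? no; or the issuer has published audited accounts for the preceding year? yes. So the offer is a Primary Transaction.
Under article 3: Primary Transaction (article 7)? yes; and no prospectus has been approved by the competent authority? no; and the securities are to be admitted to a regulated market? yes. So the offer is not an Assessable Issuance.
Under article 9: Chargeable Transaction (article 1)? no; or not an Assessable Issuance (article 3)? yes. So the offer is an Exempt Offer.
Under article 2: the offer is made in connection with a takeover? yes; and minimum denomination: ¥152,500 ≥ ¥122,650? yes. So the offer is a Tier II Solicitation.
Under article 6: not a Tier II Solicitation (article 2)? no; or the offer is addressed solely to qualified investors? no. So the offer is not a Senior Transaction.
Under article 4: Exempt Offer (article 9)? yes; and Senior Transaction (article 6)? no. So the offer is not a Class-G Solicitation.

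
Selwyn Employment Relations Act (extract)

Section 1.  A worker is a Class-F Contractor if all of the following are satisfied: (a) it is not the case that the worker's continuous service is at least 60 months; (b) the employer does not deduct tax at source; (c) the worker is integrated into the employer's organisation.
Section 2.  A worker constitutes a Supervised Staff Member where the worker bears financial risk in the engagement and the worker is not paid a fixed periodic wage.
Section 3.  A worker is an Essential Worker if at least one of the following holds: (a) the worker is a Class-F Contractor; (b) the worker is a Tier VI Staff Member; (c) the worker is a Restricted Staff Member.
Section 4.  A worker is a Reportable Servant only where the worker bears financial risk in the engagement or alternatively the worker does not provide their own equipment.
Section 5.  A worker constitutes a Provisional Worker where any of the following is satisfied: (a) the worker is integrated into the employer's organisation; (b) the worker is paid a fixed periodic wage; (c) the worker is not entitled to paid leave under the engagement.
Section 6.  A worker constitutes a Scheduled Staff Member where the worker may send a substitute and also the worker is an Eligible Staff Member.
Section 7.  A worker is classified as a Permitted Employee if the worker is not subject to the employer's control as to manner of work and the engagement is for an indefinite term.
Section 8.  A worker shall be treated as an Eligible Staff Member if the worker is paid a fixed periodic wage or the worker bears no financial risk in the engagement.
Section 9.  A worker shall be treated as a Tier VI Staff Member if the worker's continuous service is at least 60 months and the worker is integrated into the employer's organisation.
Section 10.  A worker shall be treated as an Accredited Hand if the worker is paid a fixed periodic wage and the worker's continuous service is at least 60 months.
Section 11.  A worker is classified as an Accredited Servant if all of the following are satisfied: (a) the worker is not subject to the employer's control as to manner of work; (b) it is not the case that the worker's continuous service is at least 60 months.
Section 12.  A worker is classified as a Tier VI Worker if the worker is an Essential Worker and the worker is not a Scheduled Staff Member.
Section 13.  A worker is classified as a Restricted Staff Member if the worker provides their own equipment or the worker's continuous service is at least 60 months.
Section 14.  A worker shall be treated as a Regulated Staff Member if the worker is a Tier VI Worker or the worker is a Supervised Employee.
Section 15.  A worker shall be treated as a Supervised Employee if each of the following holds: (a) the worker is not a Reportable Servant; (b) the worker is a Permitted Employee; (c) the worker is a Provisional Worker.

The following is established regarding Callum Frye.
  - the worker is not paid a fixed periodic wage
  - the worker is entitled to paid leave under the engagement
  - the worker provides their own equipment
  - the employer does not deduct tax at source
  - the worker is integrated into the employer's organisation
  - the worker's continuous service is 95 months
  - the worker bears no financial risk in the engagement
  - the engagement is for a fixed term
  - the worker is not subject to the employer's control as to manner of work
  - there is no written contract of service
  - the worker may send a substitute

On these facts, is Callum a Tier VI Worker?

section 1 — Class-F Contractor: [worker's continuous service: 95 months ≥ 60 months? yes, so negated condition no] AND [the employer does not deduct tax at source? yes] AND [the worker is integrated into the employer's organisation? yes] → not satisfied.
section 9 — Tier VI Staff Member: [worker's continuous service: 95 months ≥ 60 months? yes] AND [the worker is integrated into the employer's organisation? yes] → satisfied.
section 13 — Restricted Staff Member: [the worker provides their own equipment? yes] OR [worker's continuous service: 95 months ≥ 60 months? yes] → satisfied.
section 3 — Essential Worker: [Class-F Contractor (section 1)? no] OR [Tier VI Staff Member (section 9)? yes] OR [Restricted Staff Member (section 13)? yes] → satisfied.
section 8 — Eligible Staff Member: [the worker is paid a fixed periodic wage? no] OR [the worker bears no financial risk in the engagement? yes] → satisfied.
section 6 — Scheduled Staff Member: [the worker may send a substitute? yes] AND [Eligible Staff Member (section 8)? yes] → satisfied.
section 12 — Tier VI Worker: [Essential Worker (section 3)? yes] AND [not a Scheduled Staff Member (section 6)? no] → not satisfied.

No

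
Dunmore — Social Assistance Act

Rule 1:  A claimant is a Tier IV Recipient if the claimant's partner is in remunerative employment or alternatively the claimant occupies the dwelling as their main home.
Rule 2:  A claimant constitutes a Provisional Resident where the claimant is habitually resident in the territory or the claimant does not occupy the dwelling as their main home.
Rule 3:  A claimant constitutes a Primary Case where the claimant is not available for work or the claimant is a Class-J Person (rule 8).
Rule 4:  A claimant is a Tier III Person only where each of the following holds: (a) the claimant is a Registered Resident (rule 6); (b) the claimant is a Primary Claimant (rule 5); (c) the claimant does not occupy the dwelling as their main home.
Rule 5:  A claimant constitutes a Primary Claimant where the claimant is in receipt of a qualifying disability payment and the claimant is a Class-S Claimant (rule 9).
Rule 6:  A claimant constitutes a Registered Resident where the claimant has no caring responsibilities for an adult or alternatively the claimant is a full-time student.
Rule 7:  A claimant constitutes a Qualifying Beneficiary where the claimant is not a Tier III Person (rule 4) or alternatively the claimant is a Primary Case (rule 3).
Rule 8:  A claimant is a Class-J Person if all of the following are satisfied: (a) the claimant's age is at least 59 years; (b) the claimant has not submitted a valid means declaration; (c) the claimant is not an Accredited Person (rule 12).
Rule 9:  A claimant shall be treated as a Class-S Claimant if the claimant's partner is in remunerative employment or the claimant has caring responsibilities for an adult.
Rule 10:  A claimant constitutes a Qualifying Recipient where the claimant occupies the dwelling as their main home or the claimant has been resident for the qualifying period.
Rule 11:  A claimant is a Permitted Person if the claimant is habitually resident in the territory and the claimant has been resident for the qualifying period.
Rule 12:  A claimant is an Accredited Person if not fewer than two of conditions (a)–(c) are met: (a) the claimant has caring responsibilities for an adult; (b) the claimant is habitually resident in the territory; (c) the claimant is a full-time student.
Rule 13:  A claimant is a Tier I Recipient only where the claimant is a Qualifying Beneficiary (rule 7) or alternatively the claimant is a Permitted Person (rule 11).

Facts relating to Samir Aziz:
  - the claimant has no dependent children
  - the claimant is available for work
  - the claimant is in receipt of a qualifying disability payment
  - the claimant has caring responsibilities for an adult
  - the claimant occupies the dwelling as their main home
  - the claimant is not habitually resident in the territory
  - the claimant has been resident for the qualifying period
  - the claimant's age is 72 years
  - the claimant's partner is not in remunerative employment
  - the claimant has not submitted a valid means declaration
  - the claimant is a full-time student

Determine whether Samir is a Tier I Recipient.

Yes

Under rule 6: the claimant has no caring responsibilities for an adult? no; or the claimant is a full-time student? yes. So the claimant is a Registered Resident.
Under rule 9: the claimant's partner is in remunerative employment? no; or the claimant has caring responsibilities for an adult? yes. So the claimant is a Class-S Claimant.
Under rule 5: the claimant is in receipt of a qualifying disability payment? yes; and Class-S Claimant (rule 9)? yes. So the claimant is a Primary Claimant.
Under rule 4: Registered Resident (rule 6)? yes; and Primary Claimant (rule 5)? yes; and the claimant does not occupy the dwelling as their main home? no. So the claimant is not a Tier III Person.
Under rule 12: the claimant has caring responsibilities for an adult? yes; the claimant is habitually resident in the territory? no; the claimant is a full-time student? yes — 2 of 3 hold (need ≥2) → satisfied.
Under rule 8: claimant's age: 72 years ≥ 59 years? yes; and the claimant has not submitted a valid means declaration? yes; and not an Accredited Person (rule 12)? no. So the claimant is not a Class-J Person.
Under rule 3: the claimant is not available for work? no; or Class-J Person (rule 8)? no. So the claimant is not a Primary Case.
Under rule 7: not a Tier III Person (rule 4)? yes; or Primary Case (rule 3)? no. So the claimant is a Qualifying Beneficiary.
Under rule 11: the claimant is habitually resident in the territory? no; and the claimant has been resident for the qualifying period? yes. So the claimant is not a Permitted Person.
Under rule 13: Qualifying Beneficiary (rule 7)? yes; or Permitted Person (rule 11)? no. So the claimant is a Tier I Recipient.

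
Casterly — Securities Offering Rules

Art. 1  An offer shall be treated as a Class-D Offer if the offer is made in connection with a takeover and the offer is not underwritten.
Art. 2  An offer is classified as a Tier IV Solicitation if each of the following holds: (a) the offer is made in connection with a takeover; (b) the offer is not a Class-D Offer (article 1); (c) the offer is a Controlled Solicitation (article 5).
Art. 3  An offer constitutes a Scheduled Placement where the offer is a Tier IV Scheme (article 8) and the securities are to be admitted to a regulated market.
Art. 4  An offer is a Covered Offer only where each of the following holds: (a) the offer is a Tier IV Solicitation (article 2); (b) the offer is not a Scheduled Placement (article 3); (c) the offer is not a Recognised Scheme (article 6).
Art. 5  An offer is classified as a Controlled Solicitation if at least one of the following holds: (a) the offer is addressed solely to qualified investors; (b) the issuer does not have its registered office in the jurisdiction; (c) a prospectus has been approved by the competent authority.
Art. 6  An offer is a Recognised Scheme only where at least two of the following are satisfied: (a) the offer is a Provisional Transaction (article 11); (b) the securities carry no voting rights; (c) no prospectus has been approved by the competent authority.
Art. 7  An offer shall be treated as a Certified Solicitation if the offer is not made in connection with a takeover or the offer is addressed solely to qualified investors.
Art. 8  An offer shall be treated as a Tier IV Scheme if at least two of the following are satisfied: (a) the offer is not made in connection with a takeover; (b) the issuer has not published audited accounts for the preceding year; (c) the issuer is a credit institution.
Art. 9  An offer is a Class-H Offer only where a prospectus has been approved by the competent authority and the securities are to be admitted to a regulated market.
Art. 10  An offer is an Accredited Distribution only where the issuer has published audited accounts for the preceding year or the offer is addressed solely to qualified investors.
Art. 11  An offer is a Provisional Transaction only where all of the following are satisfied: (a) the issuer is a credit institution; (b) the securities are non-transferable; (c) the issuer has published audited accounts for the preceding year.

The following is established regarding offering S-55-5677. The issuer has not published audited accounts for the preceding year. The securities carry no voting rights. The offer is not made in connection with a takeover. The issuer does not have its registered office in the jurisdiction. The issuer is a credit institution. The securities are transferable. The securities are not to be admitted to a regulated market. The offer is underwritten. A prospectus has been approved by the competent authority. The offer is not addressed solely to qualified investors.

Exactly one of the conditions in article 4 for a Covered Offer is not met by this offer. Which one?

article 1 — Class-D Offer: [the offer is made in connection with a takeover? no] AND [the offer is not underwritten? no] → not satisfied.
article 5 — Controlled Solicitation: [the offer is addressed solely to qualified investors? no] OR [the issuer does not have its registered office in the jurisdiction? yes] OR [a prospectus has been approved by the competent authority? yes] → satisfied.
article 2 — Tier IV Solicitation: [the offer is made in connection with a takeover? no] AND [not a Class-D Offer (article 1)? yes] AND [Controlled Solicitation (article 5)? yes] → not satisfied.
article 8 — Tier IV Scheme: the offer is not made in connection with a takeover? yes; the issuer has not published audited accounts for the preceding year? yes; the issuer is a credit institution? yes — 3 of 3 hold (need ≥2) → satisfied.
article 3 — Scheduled Placement: [Tier IV Scheme (article 8)? yes] AND [the securities are to be admitted to a regulated market? no] → not satisfied.
article 11 — Provisional Transaction: [the issuer is a credit institution? yes] AND [the securities are non-transferable? no] AND [the issuer has published audited accounts for the preceding year? no] → not satisfied.
article 6 — Recognised Scheme: Provisional Transaction (article 11)? no; the securities carry no voting rights? yes; no prospectus has been approved by the competent authority? no — 1 of 3 hold (need ≥2) → not satisfied.
article 4 — Covered Offer: [Tier IV Solicitation (article 2)? no] AND [not a Scheduled Placement (article 3)? yes] AND [not a Recognised Scheme (article 6)? yes] → not satisfied.

Tier IV Solicitation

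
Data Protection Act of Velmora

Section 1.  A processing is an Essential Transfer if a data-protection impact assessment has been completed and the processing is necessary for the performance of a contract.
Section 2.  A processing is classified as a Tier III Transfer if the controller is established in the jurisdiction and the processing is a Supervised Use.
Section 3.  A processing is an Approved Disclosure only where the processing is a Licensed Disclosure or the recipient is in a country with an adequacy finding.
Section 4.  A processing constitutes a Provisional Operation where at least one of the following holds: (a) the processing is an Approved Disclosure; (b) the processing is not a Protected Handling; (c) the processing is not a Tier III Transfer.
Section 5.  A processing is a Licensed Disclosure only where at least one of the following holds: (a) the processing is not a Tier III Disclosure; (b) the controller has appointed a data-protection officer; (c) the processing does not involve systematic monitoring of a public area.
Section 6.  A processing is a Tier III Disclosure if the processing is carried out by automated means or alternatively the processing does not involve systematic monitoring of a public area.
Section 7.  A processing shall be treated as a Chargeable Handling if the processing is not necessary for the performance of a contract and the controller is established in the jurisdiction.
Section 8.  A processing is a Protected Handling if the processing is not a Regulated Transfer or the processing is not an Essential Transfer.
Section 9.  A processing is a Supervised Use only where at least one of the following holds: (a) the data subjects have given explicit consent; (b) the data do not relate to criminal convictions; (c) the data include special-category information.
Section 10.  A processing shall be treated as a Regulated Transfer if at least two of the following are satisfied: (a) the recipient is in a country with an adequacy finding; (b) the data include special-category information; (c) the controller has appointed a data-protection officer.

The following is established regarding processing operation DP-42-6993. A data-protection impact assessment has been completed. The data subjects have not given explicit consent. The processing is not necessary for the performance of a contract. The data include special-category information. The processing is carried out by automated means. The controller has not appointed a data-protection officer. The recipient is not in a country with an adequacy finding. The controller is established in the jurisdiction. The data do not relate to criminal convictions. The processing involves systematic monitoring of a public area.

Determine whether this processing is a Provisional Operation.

No

section 6 — Tier III Disclosure: [the processing is carried out by automated means? yes] OR [the processing does not involve systematic monitoring of a public area? no] → satisfied.
section 5 — Licensed Disclosure: [not a Tier III Disclosure (section 6)? no] OR [the controller has appointed a data-protection officer? no] OR [the processing does not involve systematic monitoring of a public area? no] → not satisfied.
section 3 — Approved Disclosure: [Licensed Disclosure (section 5)? no] OR [the recipient is in a country with an adequacy finding? no] → not satisfied.
section 10 — Regulated Transfer: the recipient is in a country with an adequacy finding? no; the data include special-category information? yes; the controller has appointed a data-protection officer? no — 1 of 3 hold (need ≥2) → not satisfied.
section 1 — Essential Transfer: [a data-protection impact assessment has been completed? yes] AND [the processing is necessary for the performance of a contract? no] → not satisfied.
section 8 — Protected Handling: [not a Regulated Transfer (section 10)? yes] OR [not an Essential Transfer (section 1)? yes] → satisfied.
section 9 — Supervised Use: [the data subjects have given explicit consent? no] OR [the data do not relate to criminal convictions? yes] OR [the data include special-category information? yes] → satisfied.
section 2 — Tier III Transfer: [the controller is established in the jurisdiction? yes] AND [Supervised Use (section 9)? yes] → satisfied.
section 4 — Provisional Operation: [Approved Disclosure (section 3)? no] OR [not a Protected Handling (section 8)? no] OR [not a Tier III Transfer (section 2)? no] → not satisfied.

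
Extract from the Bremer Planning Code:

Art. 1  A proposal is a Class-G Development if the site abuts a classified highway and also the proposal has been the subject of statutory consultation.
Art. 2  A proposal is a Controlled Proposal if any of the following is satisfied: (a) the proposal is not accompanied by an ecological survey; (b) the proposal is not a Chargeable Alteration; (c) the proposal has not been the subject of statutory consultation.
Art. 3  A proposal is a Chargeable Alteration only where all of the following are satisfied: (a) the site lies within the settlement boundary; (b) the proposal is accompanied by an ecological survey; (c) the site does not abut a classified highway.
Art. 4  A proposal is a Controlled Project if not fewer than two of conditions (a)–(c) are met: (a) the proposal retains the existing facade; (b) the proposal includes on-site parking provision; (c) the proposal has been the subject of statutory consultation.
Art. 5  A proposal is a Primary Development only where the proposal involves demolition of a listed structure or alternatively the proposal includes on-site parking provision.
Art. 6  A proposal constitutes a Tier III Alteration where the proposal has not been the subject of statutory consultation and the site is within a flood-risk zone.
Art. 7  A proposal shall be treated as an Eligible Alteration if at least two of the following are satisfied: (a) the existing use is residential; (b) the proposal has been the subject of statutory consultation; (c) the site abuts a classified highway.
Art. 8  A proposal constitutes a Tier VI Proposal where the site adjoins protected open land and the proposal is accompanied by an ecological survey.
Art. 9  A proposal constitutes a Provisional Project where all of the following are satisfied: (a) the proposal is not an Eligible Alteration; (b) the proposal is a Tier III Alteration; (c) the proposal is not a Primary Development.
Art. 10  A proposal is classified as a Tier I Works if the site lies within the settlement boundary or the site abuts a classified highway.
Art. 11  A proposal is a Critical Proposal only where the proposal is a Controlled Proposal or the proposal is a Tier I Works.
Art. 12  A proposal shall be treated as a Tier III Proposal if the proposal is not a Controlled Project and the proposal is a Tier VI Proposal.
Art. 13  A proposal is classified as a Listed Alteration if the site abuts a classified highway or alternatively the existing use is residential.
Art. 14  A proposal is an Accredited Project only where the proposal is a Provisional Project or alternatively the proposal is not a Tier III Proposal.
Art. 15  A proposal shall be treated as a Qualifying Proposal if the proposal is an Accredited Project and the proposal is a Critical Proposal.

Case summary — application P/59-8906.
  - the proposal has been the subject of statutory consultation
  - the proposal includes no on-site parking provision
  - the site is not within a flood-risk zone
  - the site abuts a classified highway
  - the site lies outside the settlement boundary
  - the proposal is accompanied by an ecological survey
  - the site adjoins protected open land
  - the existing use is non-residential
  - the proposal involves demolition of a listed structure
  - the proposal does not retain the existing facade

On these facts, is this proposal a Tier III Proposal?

article 4 — Controlled Project: the proposal retains the existing facade? no; the proposal includes on-site parking provision? no; the proposal has been the subject of statutory consultation? yes — 1 of 3 hold (need ≥2) → not satisfied.
article 8 — Tier VI Proposal: [the site adjoins protected open land? yes] AND [the proposal is accompanied by an ecological survey? yes] → satisfied.
article 12 — Tier III Proposal: [not a Controlled Project (article 4)? yes] AND [Tier VI Proposal (article 8)? yes] → satisfied.

Yes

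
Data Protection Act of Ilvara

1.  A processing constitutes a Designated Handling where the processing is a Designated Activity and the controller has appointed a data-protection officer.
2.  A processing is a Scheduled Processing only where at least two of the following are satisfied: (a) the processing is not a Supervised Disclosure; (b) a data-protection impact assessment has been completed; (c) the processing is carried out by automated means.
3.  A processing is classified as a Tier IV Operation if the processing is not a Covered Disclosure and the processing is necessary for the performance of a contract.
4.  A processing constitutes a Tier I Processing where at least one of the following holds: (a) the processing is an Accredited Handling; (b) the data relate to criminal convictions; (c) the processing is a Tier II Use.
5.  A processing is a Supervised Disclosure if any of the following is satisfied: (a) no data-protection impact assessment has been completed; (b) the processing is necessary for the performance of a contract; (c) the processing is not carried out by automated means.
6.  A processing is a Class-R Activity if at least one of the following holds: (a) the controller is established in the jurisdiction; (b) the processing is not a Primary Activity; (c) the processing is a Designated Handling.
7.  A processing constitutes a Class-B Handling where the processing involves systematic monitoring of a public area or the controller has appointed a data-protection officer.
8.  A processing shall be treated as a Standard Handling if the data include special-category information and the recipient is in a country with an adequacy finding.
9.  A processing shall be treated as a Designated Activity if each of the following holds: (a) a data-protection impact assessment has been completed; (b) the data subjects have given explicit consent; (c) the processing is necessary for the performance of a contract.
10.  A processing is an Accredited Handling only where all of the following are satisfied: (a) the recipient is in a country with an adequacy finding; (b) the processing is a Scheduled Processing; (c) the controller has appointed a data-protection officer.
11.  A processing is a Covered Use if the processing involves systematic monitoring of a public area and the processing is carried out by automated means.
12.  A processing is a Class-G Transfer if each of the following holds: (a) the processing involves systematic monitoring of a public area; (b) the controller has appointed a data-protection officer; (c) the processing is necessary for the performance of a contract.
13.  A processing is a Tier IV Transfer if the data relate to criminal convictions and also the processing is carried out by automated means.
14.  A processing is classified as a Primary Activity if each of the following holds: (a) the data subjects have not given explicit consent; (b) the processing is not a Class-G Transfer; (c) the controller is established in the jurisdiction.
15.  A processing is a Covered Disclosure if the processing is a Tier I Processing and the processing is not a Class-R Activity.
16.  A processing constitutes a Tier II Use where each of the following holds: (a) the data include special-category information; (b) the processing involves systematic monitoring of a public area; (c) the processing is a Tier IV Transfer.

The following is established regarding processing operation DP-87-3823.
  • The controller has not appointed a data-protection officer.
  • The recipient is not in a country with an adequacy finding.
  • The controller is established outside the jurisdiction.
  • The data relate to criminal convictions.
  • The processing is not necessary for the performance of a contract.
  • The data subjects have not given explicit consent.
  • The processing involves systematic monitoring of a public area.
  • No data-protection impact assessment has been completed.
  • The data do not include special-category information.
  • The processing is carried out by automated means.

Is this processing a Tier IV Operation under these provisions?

Under paragraph 5: no data-protection impact assessment has been completed? yes; or the processing is necessary for the performance of a contract? no; or the processing is not carried out by automated means? no. So the processing is a Supervised Disclosure.
Under paragraph 2: not a Supervised Disclosure (paragraph 5)? no; a data-protection impact assessment has been completed? no; the processing is carried out by automated means? yes — 1 of 3 hold (need ≥2) → not satisfied.
Under paragraph 10: the recipient is in a country with an adequacy finding? no; and Scheduled Processing (paragraph 2)? no; and the controller has appointed a data-protection officer? no. So the processing is not an Accredited Handling.
Under paragraph 13: the data relate to criminal convictions? yes; and the processing is carried out by automated means? yes. So the processing is a Tier IV Transfer.
Under paragraph 16: the data include special-category information? no; and the processing involves systematic monitoring of a public area? yes; and Tier IV Transfer (paragraph 13)? yes. So the processing is not a Tier II Use.
Under paragraph 4: Accredited Handling (paragraph 10)? no; or the data relate to criminal convictions? yes; or Tier II Use (paragraph 16)? no. So the processing is a Tier I Processing.
Under paragraph 12: the processing involves systematic monitoring of a public area? yes; and the controller has appointed a data-protection officer? no; and the processing is necessary for the performance of a contract? no. So the processing is not a Class-G Transfer.
Under paragraph 14: the data subjects have not given explicit consent? yes; and not a Class-G Transfer (paragraph 12)? yes; and the controller is established in the jurisdiction? no. So the processing is not a Primary Activity.
Under paragraph 9: a data-protection impact assessment has been completed? no; and the data subjects have given explicit consent? no; and the processing is necessary for the performance of a contract? no. So the processing is not a Designated Activity.
Under paragraph 1: Designated Activity (paragraph 9)? no; and the controller has appointed a data-protection officer? no. So the processing is not a Designated Handling.
Under paragraph 6: the controller is established in the jurisdiction? no; or not a Primary Activity (paragraph 14)? yes; or Designated Handling (paragraph 1)? no. So the processing is a Class-R Activity.
Under paragraph 15: Tier I Processing (paragraph 4)? yes; and not a Class-R Activity (paragraph 6)? no. So the processing is not a Covered Disclosure.
Under paragraph 3: not a Covered Disclosure (paragraph 15)? yes; and the processing is necessary for the performance of a contract? no. So the processing is not a Tier IV Operation.

No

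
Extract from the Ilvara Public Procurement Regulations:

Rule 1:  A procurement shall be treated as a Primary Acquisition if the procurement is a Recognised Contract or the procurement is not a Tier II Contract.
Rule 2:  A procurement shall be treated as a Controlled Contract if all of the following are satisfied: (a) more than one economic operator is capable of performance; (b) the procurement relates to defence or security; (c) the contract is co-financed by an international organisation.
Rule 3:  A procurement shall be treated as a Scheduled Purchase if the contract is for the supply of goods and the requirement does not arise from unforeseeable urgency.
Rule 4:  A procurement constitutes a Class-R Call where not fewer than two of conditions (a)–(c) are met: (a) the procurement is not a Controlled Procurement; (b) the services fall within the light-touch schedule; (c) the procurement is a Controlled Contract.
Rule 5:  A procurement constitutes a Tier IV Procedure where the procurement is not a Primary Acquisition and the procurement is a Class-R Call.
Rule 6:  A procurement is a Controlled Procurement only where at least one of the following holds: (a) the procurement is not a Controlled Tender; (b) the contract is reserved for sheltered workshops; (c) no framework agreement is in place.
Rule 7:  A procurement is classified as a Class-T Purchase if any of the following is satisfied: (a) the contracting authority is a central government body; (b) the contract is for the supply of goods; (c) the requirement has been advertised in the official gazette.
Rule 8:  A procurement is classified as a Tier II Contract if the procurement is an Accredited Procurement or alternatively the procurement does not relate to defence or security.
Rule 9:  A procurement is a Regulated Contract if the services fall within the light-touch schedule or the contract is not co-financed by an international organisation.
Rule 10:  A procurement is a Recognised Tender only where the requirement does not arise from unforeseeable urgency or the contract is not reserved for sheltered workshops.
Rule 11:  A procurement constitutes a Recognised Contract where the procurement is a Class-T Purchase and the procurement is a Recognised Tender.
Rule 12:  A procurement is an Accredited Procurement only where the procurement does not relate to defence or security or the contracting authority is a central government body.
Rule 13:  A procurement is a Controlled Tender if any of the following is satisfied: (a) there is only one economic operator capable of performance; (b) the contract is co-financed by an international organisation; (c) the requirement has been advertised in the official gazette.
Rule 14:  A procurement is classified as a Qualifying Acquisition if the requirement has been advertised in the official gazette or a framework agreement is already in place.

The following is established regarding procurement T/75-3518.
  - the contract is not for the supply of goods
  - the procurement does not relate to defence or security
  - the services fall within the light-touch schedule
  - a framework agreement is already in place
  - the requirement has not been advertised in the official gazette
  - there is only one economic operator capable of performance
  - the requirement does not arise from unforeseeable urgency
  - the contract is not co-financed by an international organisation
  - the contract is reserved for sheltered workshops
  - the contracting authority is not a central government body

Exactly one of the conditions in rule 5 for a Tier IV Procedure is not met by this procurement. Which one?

rule 7 — Class-T Purchase: [the contracting authority is a central government body? no] OR [the contract is for the supply of goods? no] OR [the requirement has been advertised in the official gazette? no] → not satisfied.
rule 10 — Recognised Tender: [the requirement does not arise from unforeseeable urgency? yes] OR [the contract is not reserved for sheltered workshops? no] → satisfied.
rule 11 — Recognised Contract: [Class-T Purchase (rule 7)? no] AND [Recognised Tender (rule 10)? yes] → not satisfied.
rule 12 — Accredited Procurement: [the procurement does not relate to defence or security? yes] OR [the contracting authority is a central government body? no] → satisfied.
rule 8 — Tier II Contract: [Accredited Procurement (rule 12)? yes] OR [the procurement does not relate to defence or security? yes] → satisfied.
rule 1 — Primary Acquisition: [Recognised Contract (rule 11)? no] OR [not a Tier II Contract (rule 8)? no] → not satisfied.
rule 13 — Controlled Tender: [there is only one economic operator capable of performance? yes] OR [the contract is co-financed by an international organisation? no] OR [the requirement has been advertised in the official gazette? no] → satisfied.
rule 6 — Controlled Procurement: [not a Controlled Tender (rule 13)? no] OR [the contract is reserved for sheltered workshops? yes] OR [no framework agreement is in place? no] → satisfied.
rule 2 — Controlled Contract: [more than one economic operator is capable of performance? no] AND [the procurement relates to defence or security? no] AND [the contract is co-financed by an international organisation? no] → not satisfied.
rule 4 — Class-R Call: not a Controlled Procurement (rule 6)? no; the services fall within the light-touch schedule? yes; Controlled Contract (rule 2)? no — 1 of 3 hold (need ≥2) → not satisfied.
rule 5 — Tier IV Procedure: [not a Primary Acquisition (rule 1)? yes] AND [Class-R Call (rule 4)? no] → not satisfied.

Class-R Call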